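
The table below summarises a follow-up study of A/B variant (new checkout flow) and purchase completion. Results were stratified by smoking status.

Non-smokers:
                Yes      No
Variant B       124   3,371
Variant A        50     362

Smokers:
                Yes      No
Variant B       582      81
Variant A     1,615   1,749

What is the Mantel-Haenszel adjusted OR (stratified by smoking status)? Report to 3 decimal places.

OR_MH = Σ(aᵢdᵢ/nᵢ) / Σ(bᵢcᵢ/nᵢ), where nᵢ is the stratum total.
Stratum 1 (Non-smokers): n = 3907; a·d/n = 124·362/3907 = 11.4891; b·c/n = 3371·50/3907 = 43.1405
Stratum 2 (Smokers): n = 4027; a·d/n = 582·1749/4027 = 252.7733; b·c/n = 81·1615/4027 = 32.4845
OR_MH = (11.4891 + 252.7733) / (43.1405 + 32.4845) = 264.2624 / 75.6250 = 3.49438

3.494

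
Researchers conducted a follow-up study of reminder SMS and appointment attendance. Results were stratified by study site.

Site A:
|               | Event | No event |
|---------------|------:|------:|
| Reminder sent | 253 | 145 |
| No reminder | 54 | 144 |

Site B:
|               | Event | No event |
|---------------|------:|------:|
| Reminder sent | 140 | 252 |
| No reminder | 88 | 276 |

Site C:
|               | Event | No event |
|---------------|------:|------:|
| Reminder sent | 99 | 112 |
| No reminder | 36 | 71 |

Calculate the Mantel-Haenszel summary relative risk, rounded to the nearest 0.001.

RR_MH = Σ(aᵢ·n₀ᵢ/nᵢ) / Σ(cᵢ·n₁ᵢ/nᵢ), with n₁ᵢ = aᵢ+bᵢ (exposed), n₀ᵢ = cᵢ+dᵢ (unexposed), nᵢ = n₁ᵢ+n₀ᵢ.
Stratum 1 (Site A): n₁ = 398, n₀ = 198, n = 596; a·n₀/n = 253·198/596 = 84.0503; c·n₁/n = 54·398/596 = 36.0604
Stratum 2 (Site B): n₁ = 392, n₀ = 364, n = 756; a·n₀/n = 140·364/756 = 67.4074; c·n₁/n = 88·392/756 = 45.6296
Stratum 3 (Site C): n₁ = 211, n₀ = 107, n = 318; a·n₀/n = 99·107/318 = 33.3113; c·n₁/n = 36·211/318 = 23.8868
RR_MH = (84.0503 + 67.4074 + 33.3113) / (36.0604 + 45.6296 + 23.8868) = 184.7691 / 105.5768 = 1.75009

1.750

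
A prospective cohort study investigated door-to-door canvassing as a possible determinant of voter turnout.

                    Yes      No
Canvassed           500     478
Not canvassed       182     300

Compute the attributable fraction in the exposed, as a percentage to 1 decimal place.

26.1

Cells: a = 500, b = 478, c = 182, d = 300.
Risk in exposed = 500/978 = 0.51125; risk in unexposed = 182/482 = 0.37759.
RR = 0.51125/0.37759 = 1.35396
AR% = (RR − 1)/RR × 100 = (1.35396 − 1)/1.35396 × 100 = 26.1427%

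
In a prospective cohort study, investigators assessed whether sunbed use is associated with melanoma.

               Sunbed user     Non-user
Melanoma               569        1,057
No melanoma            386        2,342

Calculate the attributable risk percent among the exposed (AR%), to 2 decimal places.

Reading the table with exposure as columns: a = 569 (Sunbed user, case), b = 386 (Sunbed user, non-case), c = 1057 (Non-user, case), d = 2342.
Risk in exposed = 569/955 = 0.59581; risk in unexposed = 1057/3399 = 0.31097.
RR = 0.59581/0.31097 = 1.91595
AR% = (RR − 1)/RR × 100 = (1.91595 − 1)/1.91595 × 100 = 47.8067%

47.81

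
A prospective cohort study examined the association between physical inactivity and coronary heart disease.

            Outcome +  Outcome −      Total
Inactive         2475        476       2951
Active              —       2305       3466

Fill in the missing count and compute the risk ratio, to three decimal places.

2.504

The missing cell is in the unexposed row: 3466 − 2305 = 1161.
So a = 2475, b = 476, c = 1161, d = 2305.
RR = [a/(a+b)] / [c/(c+d)] = (2475/2951) / (1161/3466) = 0.83870/0.33497 = 2.50382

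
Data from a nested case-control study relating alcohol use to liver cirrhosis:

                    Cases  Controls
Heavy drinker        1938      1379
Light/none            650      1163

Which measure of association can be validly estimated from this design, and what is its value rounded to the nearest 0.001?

2.515

Cells: a = 1938, b = 1379, c = 650, d = 1163.
This is a nested case-control study: participants were sampled on outcome status, so risks in the source population cannot be estimated directly — relative risk is not valid here. The odds ratio is the appropriate measure.
OR = (a·d)/(b·c) = (1938 × 1163) / (1379 × 650) = 2253894 / 896350 = 2.51452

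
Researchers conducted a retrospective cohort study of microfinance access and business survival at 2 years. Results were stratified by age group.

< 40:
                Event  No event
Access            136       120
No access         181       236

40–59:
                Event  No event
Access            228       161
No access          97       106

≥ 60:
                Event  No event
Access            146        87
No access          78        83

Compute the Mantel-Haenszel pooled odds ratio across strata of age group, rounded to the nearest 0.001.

1.572

OR_MH = Σ(aᵢdᵢ/nᵢ) / Σ(bᵢcᵢ/nᵢ), where nᵢ is the stratum total.
Stratum 1 (< 40): n = 673; a·d/n = 136·236/673 = 47.6909; b·c/n = 120·181/673 = 32.2734
Stratum 2 (40–59): n = 592; a·d/n = 228·106/592 = 40.8243; b·c/n = 161·97/592 = 26.3801
Stratum 3 (≥ 60): n = 394; a·d/n = 146·83/394 = 30.7563; b·c/n = 87·78/394 = 17.2234
OR_MH = (47.6909 + 40.8243 + 30.7563) / (32.2734 + 26.3801 + 17.2234) = 119.2716 / 75.8768 = 1.57191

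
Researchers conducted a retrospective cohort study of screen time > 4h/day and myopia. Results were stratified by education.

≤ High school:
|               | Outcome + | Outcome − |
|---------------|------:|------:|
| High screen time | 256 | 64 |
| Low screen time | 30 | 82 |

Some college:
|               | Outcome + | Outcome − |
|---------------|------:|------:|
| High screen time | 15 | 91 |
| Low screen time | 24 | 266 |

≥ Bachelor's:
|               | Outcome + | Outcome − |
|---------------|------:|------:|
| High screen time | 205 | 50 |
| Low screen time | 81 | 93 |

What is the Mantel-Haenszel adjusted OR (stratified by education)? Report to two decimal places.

5.31

OR_MH = Σ(aᵢdᵢ/nᵢ) / Σ(bᵢcᵢ/nᵢ), where nᵢ is the stratum total.
Stratum 1 (≤ High school): n = 432; a·d/n = 256·82/432 = 48.5926; b·c/n = 64·30/432 = 4.4444
Stratum 2 (Some college): n = 396; a·d/n = 15·266/396 = 10.0758; b·c/n = 91·24/396 = 5.5152
Stratum 3 (≥ Bachelor's): n = 429; a·d/n = 205·93/429 = 44.4406; b·c/n = 50·81/429 = 9.4406
OR_MH = (48.5926 + 10.0758 + 44.4406) / (4.4444 + 5.5152 + 9.4406) = 103.1089 / 19.4002 = 5.31485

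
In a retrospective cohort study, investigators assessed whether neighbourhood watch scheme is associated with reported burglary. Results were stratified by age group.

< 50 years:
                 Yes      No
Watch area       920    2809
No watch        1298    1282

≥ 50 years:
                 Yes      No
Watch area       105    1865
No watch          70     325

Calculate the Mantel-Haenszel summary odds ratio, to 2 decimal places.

OR_MH = Σ(aᵢdᵢ/nᵢ) / Σ(bᵢcᵢ/nᵢ), where nᵢ is the stratum total.
Stratum 1 (< 50 years): n = 6309; a·d/n = 920·1282/6309 = 186.9456; b·c/n = 2809·1298/6309 = 577.9176
Stratum 2 (≥ 50 years): n = 2365; a·d/n = 105·325/2365 = 14.4292; b·c/n = 1865·70/2365 = 55.2008
OR_MH = (186.9456 + 14.4292) / (577.9176 + 55.2008) = 201.3748 / 633.1184 = 0.31807

0.32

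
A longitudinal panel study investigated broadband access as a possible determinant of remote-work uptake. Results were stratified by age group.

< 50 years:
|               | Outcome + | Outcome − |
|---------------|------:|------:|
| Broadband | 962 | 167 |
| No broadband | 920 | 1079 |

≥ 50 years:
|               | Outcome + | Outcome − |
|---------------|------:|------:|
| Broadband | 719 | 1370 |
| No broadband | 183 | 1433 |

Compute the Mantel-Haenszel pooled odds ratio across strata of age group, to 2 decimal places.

OR_MH = Σ(aᵢdᵢ/nᵢ) / Σ(bᵢcᵢ/nᵢ), where nᵢ is the stratum total.
Stratum 1 (< 50 years): n = 3128; a·d/n = 962·1079/3128 = 331.8408; b·c/n = 167·920/3128 = 49.1176
Stratum 2 (≥ 50 years): n = 3705; a·d/n = 719·1433/3705 = 278.0910; b·c/n = 1370·183/3705 = 67.6680
OR_MH = (331.8408 + 278.0910) / (49.1176 + 67.6680) = 609.9318 / 116.7857 = 5.22266

5.22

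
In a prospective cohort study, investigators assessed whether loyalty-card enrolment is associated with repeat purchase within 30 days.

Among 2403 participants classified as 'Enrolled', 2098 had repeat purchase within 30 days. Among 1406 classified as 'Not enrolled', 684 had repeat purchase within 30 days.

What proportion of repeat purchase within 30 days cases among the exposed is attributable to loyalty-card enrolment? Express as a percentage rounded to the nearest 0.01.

From the description: a = 2098, b = 305, c = 684, d = 722.
Risk in exposed = 2098/2403 = 0.87308; risk in unexposed = 684/1406 = 0.48649.
RR = 0.87308/0.48649 = 1.79465
AR% = (RR − 1)/RR × 100 = (1.79465 − 1)/1.79465 × 100 = 44.2790%

44.28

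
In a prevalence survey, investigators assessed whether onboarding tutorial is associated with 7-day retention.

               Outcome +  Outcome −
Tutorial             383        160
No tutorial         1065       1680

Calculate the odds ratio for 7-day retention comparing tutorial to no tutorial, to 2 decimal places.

3.78

Cells: a = 383, b = 160, c = 1065, d = 1680.
OR = (a·d)/(b·c) = (383 × 1680) / (160 × 1065) = 643440 / 170400 = 3.77606
The odds of 7-day retention are about 3.78 times as high in the tutorial group.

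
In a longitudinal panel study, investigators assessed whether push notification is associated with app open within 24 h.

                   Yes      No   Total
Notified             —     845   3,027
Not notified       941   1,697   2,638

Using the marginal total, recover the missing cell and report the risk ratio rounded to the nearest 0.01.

2.02

The missing cell is in the exposed row: 3027 − 845 = 2182.
So a = 2182, b = 845, c = 941, d = 1697.
RR = [a/(a+b)] / [c/(c+d)] = (2182/3027) / (941/2638) = 0.72085/0.35671 = 2.02082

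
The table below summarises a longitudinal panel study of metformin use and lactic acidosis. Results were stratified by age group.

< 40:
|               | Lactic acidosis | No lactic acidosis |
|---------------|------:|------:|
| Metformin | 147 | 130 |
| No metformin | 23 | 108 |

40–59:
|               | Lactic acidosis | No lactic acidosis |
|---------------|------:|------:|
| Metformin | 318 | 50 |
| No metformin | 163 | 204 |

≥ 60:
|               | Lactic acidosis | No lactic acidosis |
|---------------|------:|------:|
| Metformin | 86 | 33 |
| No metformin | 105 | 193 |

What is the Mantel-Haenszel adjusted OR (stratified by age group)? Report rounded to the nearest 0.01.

OR_MH = Σ(aᵢdᵢ/nᵢ) / Σ(bᵢcᵢ/nᵢ), where nᵢ is the stratum total.
Stratum 1 (< 40): n = 408; a·d/n = 147·108/408 = 38.9118; b·c/n = 130·23/408 = 7.3284
Stratum 2 (40–59): n = 735; a·d/n = 318·204/735 = 88.2612; b·c/n = 50·163/735 = 11.0884
Stratum 3 (≥ 60): n = 417; a·d/n = 86·193/417 = 39.8034; b·c/n = 33·105/417 = 8.3094
OR_MH = (38.9118 + 88.2612 + 39.8034) / (7.3284 + 11.0884 + 8.3094) = 166.9763 / 26.7262 = 6.24766

6.25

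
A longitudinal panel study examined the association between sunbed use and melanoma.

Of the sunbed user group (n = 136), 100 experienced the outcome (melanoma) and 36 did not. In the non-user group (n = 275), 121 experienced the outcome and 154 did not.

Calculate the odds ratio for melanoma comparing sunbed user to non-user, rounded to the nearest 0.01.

3.54

From the description: a = 100, b = 36, c = 121, d = 154.
OR = (a·d)/(b·c) = (100 × 154) / (36 × 121) = 15400 / 4356 = 3.53535
The odds of melanoma are about 3.54 times as high in the sunbed user group.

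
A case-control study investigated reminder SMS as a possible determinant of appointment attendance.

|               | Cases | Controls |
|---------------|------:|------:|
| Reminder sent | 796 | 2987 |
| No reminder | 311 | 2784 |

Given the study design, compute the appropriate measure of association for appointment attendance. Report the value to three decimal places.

2.386

Cells: a = 796, b = 2987, c = 311, d = 2784.
This is a case-control study: participants were sampled on outcome status, so risks in the source population cannot be estimated directly — relative risk is not valid here. The odds ratio is the appropriate measure.
OR = (a·d)/(b·c) = (796 × 2784) / (2987 × 311) = 2216064 / 928957 = 2.38554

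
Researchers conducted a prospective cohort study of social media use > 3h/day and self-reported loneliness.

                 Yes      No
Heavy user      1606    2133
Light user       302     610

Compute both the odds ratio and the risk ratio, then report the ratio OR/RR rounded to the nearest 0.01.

1.17

Cells: a = 1606, b = 2133, c = 302, d = 610.
OR = (1606·610)/(2133·302) = 979660/644166 = 1.52082
Risk in exposed = 1606/3739 = 0.42953; risk in unexposed = 302/912 = 0.33114; RR = 1.29711
OR/RR = 1.52082 / 1.29711 = 1.17246
The outcome is not rare, so the OR lies further from 1 than the RR.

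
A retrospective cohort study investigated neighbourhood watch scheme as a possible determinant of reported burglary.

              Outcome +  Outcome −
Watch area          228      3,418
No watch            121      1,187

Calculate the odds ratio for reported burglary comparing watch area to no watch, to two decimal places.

0.65

Cells: a = 228, b = 3418, c = 121, d = 1187.
OR = (a·d)/(b·c) = (228 × 1187) / (3418 × 121) = 270636 / 413578 = 0.65438
Exposure is associated with lower odds of reported burglary (OR = 0.65 < 1).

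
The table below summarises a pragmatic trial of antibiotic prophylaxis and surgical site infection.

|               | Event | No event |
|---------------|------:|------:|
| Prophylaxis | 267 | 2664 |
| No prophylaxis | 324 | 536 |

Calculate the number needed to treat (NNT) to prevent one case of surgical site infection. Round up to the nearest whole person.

Risk in treated group = 267/2931 = 0.09110; risk in control = 324/860 = 0.37674.
Absolute risk reduction = 0.37674 − 0.09110 = 0.28565
NNT = 1 / ARR = 1 / 0.28565 = 3.501 → round up → 4

4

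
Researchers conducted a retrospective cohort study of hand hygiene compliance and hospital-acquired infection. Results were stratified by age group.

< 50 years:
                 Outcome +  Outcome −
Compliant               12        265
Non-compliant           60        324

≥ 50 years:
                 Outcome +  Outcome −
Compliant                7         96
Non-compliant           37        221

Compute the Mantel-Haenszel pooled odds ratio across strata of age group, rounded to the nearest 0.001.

0.300

OR_MH = Σ(aᵢdᵢ/nᵢ) / Σ(bᵢcᵢ/nᵢ), where nᵢ is the stratum total.
Stratum 1 (< 50 years): n = 661; a·d/n = 12·324/661 = 5.8820; b·c/n = 265·60/661 = 24.0545
Stratum 2 (≥ 50 years): n = 361; a·d/n = 7·221/361 = 4.2853; b·c/n = 96·37/361 = 9.8393
OR_MH = (5.8820 + 4.2853) / (24.0545 + 9.8393) = 10.1673 / 33.8938 = 0.29998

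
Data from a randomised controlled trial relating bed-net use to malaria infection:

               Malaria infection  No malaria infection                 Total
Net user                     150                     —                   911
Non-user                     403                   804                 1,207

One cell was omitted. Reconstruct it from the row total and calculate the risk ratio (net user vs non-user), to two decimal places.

The missing cell is in the exposed row: 911 − 150 = 761.
So a = 150, b = 761, c = 403, d = 804.
RR = [a/(a+b)] / [c/(c+d)] = (150/911) / (403/1207) = 0.16465/0.33389 = 0.49315

0.49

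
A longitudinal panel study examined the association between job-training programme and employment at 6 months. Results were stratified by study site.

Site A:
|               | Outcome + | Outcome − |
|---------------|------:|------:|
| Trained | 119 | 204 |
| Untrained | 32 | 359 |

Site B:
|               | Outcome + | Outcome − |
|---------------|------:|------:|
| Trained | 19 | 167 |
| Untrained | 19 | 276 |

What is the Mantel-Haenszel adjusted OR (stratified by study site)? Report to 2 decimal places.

OR_MH = Σ(aᵢdᵢ/nᵢ) / Σ(bᵢcᵢ/nᵢ), where nᵢ is the stratum total.
Stratum 1 (Site A): n = 714; a·d/n = 119·359/714 = 59.8333; b·c/n = 204·32/714 = 9.1429
Stratum 2 (Site B): n = 481; a·d/n = 19·276/481 = 10.9023; b·c/n = 167·19/481 = 6.5967
OR_MH = (59.8333 + 10.9023) / (9.1429 + 6.5967) = 70.7356 / 15.7395 = 4.49414

4.49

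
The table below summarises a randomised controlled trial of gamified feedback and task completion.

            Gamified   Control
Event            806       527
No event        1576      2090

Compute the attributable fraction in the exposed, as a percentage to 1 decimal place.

40.5

Reading the table with exposure as columns: a = 806 (Gamified, case), b = 1576 (Gamified, non-case), c = 527 (Control, case), d = 2090.
Risk in exposed = 806/2382 = 0.33837; risk in unexposed = 527/2617 = 0.20138.
RR = 0.33837/0.20138 = 1.68030
AR% = (RR − 1)/RR × 100 = (1.68030 − 1)/1.68030 × 100 = 40.4868%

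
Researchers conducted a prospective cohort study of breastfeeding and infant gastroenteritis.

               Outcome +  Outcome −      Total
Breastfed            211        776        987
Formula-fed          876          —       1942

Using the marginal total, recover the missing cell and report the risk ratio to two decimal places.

The missing cell is in the unexposed row: 1942 − 876 = 1066.
So a = 211, b = 776, c = 876, d = 1066.
RR = [a/(a+b)] / [c/(c+d)] = (211/987) / (876/1942) = 0.21378/0.45108 = 0.47393

0.47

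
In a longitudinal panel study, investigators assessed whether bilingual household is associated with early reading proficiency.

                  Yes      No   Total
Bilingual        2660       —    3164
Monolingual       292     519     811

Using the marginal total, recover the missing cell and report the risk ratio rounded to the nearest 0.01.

2.33

The missing cell is in the exposed row: 3164 − 2660 = 504.
So a = 2660, b = 504, c = 292, d = 519.
RR = [a/(a+b)] / [c/(c+d)] = (2660/3164) / (292/811) = 0.84071/0.36005 = 2.33498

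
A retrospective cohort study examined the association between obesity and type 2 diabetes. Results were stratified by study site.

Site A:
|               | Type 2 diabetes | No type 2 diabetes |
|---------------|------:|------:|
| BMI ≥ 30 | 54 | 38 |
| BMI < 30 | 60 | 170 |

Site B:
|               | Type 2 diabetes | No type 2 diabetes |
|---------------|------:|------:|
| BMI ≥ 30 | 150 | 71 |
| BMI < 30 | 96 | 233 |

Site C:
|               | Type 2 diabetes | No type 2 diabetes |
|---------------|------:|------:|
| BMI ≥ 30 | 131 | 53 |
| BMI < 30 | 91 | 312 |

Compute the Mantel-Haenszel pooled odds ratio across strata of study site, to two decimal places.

5.84

OR_MH = Σ(aᵢdᵢ/nᵢ) / Σ(bᵢcᵢ/nᵢ), where nᵢ is the stratum total.
Stratum 1 (Site A): n = 322; a·d/n = 54·170/322 = 28.5093; b·c/n = 38·60/322 = 7.0807
Stratum 2 (Site B): n = 550; a·d/n = 150·233/550 = 63.5455; b·c/n = 71·96/550 = 12.3927
Stratum 3 (Site C): n = 587; a·d/n = 131·312/587 = 69.6286; b·c/n = 53·91/587 = 8.2164
OR_MH = (28.5093 + 63.5455 + 69.6286) / (7.0807 + 12.3927 + 8.2164) = 161.6834 / 27.6898 = 5.83909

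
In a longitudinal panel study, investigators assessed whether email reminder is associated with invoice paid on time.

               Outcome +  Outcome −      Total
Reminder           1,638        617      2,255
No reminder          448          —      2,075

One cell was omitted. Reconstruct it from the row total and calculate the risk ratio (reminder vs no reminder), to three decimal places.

The missing cell is in the unexposed row: 2075 − 448 = 1627.
So a = 1638, b = 617, c = 448, d = 1627.
RR = [a/(a+b)] / [c/(c+d)] = (1638/2255) / (448/2075) = 0.72639/0.21590 = 3.36440

3.364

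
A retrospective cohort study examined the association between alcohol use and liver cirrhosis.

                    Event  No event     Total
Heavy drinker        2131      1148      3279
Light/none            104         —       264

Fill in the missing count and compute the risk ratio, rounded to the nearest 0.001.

The missing cell is in the unexposed row: 264 − 104 = 160.
So a = 2131, b = 1148, c = 104, d = 160.
RR = [a/(a+b)] / [c/(c+d)] = (2131/3279) / (104/264) = 0.64989/0.39394 = 1.64973

1.650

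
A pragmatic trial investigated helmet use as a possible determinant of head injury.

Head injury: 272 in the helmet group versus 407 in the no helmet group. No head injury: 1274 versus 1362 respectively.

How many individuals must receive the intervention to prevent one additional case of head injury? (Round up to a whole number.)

Risk in treated group = 272/1546 = 0.17594; risk in control = 407/1769 = 0.23007.
Absolute risk reduction = 0.23007 − 0.17594 = 0.05414
NNT = 1 / ARR = 1 / 0.05414 = 18.472 → round up → 19

19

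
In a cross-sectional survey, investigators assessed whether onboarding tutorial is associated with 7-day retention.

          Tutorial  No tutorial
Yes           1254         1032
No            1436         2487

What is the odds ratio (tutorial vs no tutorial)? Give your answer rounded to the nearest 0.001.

2.104

Reading the table with exposure as columns: a = 1254 (Tutorial, case), b = 1436 (Tutorial, non-case), c = 1032 (No tutorial, case), d = 2487.
OR = (a·d)/(b·c) = (1254 × 2487) / (1436 × 1032) = 3118698 / 1481952 = 2.10445
The odds of 7-day retention are about 2.10 times as high in the tutorial group.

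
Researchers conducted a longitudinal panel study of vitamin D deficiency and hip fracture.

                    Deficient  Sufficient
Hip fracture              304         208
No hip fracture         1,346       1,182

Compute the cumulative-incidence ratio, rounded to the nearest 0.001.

Reading the table with exposure as columns: a = 304 (Deficient, case), b = 1346 (Deficient, non-case), c = 208 (Sufficient, case), d = 1182.
Risk in exposed = 304/1650 = 0.18424; risk in unexposed = 208/1390 = 0.14964.
RR = 0.18424 / 0.14964 = 1.23124
The risk among the exposed is 1.23 times that among the unexposed.

1.231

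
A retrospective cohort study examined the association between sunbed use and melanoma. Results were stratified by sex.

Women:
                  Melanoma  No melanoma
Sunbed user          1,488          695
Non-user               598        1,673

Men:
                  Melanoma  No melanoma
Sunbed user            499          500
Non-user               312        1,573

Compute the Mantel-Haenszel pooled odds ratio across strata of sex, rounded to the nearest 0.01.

OR_MH = Σ(aᵢdᵢ/nᵢ) / Σ(bᵢcᵢ/nᵢ), where nᵢ is the stratum total.
Stratum 1 (Women): n = 4454; a·d/n = 1488·1673/4454 = 558.9187; b·c/n = 695·598/4454 = 93.3116
Stratum 2 (Men): n = 2884; a·d/n = 499·1573/2884 = 272.1661; b·c/n = 500·312/2884 = 54.0915
OR_MH = (558.9187 + 272.1661) / (93.3116 + 54.0915) = 831.0848 / 147.4032 = 5.63817

5.64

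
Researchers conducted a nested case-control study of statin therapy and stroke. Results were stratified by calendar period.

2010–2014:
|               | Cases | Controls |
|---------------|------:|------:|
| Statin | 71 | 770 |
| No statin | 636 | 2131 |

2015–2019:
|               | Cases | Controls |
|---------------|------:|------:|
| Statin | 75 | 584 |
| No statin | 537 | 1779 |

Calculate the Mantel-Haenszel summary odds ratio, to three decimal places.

0.360

OR_MH = Σ(aᵢdᵢ/nᵢ) / Σ(bᵢcᵢ/nᵢ), where nᵢ is the stratum total.
Stratum 1 (2010–2014): n = 3608; a·d/n = 71·2131/3608 = 41.9349; b·c/n = 770·636/3608 = 135.7317
Stratum 2 (2015–2019): n = 2975; a·d/n = 75·1779/2975 = 44.8487; b·c/n = 584·537/2975 = 105.4145
OR_MH = (41.9349 + 44.8487) / (135.7317 + 105.4145) = 86.7836 / 241.1462 = 0.35988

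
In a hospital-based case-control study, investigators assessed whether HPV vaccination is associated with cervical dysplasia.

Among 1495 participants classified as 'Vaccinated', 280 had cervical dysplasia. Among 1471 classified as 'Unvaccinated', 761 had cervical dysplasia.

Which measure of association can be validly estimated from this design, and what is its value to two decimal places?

From the description: a = 280, b = 1215, c = 761, d = 710.
This is a hospital-based case-control study: participants were sampled on outcome status, so risks in the source population cannot be estimated directly — relative risk is not valid here. The odds ratio is the appropriate measure.
OR = (a·d)/(b·c) = (280 × 710) / (1215 × 761) = 198800 / 924615 = 0.21501

0.22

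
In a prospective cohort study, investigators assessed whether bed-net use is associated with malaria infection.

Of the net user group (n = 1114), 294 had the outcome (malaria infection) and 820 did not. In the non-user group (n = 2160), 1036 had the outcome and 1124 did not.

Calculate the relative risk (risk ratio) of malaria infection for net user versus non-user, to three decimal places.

From the description: a = 294, b = 820, c = 1036, d = 1124.
Risk in exposed = 294/1114 = 0.26391; risk in unexposed = 1036/2160 = 0.47963.
RR = 0.26391 / 0.47963 = 0.55025
The risk is 45% lower among the exposed than among the unexposed.

0.550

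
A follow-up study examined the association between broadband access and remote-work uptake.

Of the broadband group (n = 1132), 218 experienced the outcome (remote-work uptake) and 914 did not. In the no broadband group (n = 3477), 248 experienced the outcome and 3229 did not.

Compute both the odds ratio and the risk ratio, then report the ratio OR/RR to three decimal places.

1.150

From the description: a = 218, b = 914, c = 248, d = 3229.
OR = (218·3229)/(914·248) = 703922/226672 = 3.10547
Risk in exposed = 218/1132 = 0.19258; risk in unexposed = 248/3477 = 0.07133; RR = 2.70000
OR/RR = 3.10547 / 2.70000 = 1.15017
The outcome is not rare, so the OR lies further from 1 than the RR.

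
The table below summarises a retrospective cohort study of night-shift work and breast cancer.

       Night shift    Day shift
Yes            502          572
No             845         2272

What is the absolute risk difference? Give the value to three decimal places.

Reading the table with exposure as columns: a = 502 (Night shift, case), b = 845 (Night shift, non-case), c = 572 (Day shift, case), d = 2272.
Risk in exposed = 502/1347 = 0.372680; risk in unexposed = 572/2844 = 0.201125.
Risk difference = 0.372680 − 0.201125 = 0.171555

0.172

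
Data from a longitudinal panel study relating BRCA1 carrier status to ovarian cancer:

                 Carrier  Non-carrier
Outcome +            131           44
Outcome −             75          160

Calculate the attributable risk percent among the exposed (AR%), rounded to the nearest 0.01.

Reading the table with exposure as columns: a = 131 (Carrier, case), b = 75 (Carrier, non-case), c = 44 (Non-carrier, case), d = 160.
Risk in exposed = 131/206 = 0.63592; risk in unexposed = 44/204 = 0.21569.
RR = 0.63592/0.21569 = 2.94837
AR% = (RR − 1)/RR × 100 = (2.94837 − 1)/2.94837 × 100 = 66.0829%

66.08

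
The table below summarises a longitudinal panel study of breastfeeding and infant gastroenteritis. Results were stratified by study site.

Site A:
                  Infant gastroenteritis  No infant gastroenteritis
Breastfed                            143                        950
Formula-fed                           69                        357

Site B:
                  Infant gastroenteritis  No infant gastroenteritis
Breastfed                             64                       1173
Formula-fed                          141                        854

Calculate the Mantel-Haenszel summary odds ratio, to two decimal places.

OR_MH = Σ(aᵢdᵢ/nᵢ) / Σ(bᵢcᵢ/nᵢ), where nᵢ is the stratum total.
Stratum 1 (Site A): n = 1519; a·d/n = 143·357/1519 = 33.6083; b·c/n = 950·69/1519 = 43.1534
Stratum 2 (Site B): n = 2232; a·d/n = 64·854/2232 = 24.4875; b·c/n = 1173·141/2232 = 74.1008
OR_MH = (33.6083 + 24.4875) / (43.1534 + 74.1008) = 58.0958 / 117.2542 = 0.49547

0.50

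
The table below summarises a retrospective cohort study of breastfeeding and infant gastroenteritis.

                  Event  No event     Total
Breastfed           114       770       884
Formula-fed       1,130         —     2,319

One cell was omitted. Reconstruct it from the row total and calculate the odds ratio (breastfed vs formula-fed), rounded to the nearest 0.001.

The missing cell is in the unexposed row: 2319 − 1130 = 1189.
So a = 114, b = 770, c = 1130, d = 1189.
OR = (a·d)/(b·c) = (114 × 1189) / (770 × 1130) = 135546 / 870100 = 0.15578

0.156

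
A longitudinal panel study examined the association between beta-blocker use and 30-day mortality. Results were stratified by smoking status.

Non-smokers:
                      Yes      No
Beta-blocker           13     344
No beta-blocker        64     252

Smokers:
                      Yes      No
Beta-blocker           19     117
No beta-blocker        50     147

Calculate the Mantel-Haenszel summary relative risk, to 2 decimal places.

RR_MH = Σ(aᵢ·n₀ᵢ/nᵢ) / Σ(cᵢ·n₁ᵢ/nᵢ), with n₁ᵢ = aᵢ+bᵢ (exposed), n₀ᵢ = cᵢ+dᵢ (unexposed), nᵢ = n₁ᵢ+n₀ᵢ.
Stratum 1 (Non-smokers): n₁ = 357, n₀ = 316, n = 673; a·n₀/n = 13·316/673 = 6.1040; c·n₁/n = 64·357/673 = 33.9495
Stratum 2 (Smokers): n₁ = 136, n₀ = 197, n = 333; a·n₀/n = 19·197/333 = 11.2402; c·n₁/n = 50·136/333 = 20.4204
RR_MH = (6.1040 + 11.2402) / (33.9495 + 20.4204) = 17.3443 / 54.3699 = 0.31900

0.32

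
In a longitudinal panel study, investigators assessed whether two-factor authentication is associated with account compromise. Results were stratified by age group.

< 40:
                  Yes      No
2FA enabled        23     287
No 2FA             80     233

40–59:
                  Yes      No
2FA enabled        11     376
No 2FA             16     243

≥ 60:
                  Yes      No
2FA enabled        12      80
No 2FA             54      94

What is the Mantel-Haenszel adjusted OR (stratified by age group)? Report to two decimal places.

OR_MH = Σ(aᵢdᵢ/nᵢ) / Σ(bᵢcᵢ/nᵢ), where nᵢ is the stratum total.
Stratum 1 (< 40): n = 623; a·d/n = 23·233/623 = 8.6019; b·c/n = 287·80/623 = 36.8539
Stratum 2 (40–59): n = 646; a·d/n = 11·243/646 = 4.1378; b·c/n = 376·16/646 = 9.3127
Stratum 3 (≥ 60): n = 240; a·d/n = 12·94/240 = 4.7000; b·c/n = 80·54/240 = 18.0000
OR_MH = (8.6019 + 4.1378 + 4.7000) / (36.8539 + 9.3127 + 18.0000) = 17.4397 / 64.1666 = 0.27179

0.27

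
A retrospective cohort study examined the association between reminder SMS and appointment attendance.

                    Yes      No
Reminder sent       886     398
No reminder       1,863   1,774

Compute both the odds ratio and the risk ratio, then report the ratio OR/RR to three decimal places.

Cells: a = 886, b = 398, c = 1863, d = 1774.
OR = (886·1774)/(398·1863) = 1571764/741474 = 2.11978
Risk in exposed = 886/1284 = 0.69003; risk in unexposed = 1863/3637 = 0.51224; RR = 1.34710
OR/RR = 2.11978 / 1.34710 = 1.57359
The outcome is not rare, so the OR lies further from 1 than the RR.

1.574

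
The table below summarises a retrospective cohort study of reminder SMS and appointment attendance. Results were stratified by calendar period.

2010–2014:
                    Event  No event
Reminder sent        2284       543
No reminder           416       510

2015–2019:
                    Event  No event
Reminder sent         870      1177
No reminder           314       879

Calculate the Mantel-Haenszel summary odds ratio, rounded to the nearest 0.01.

3.14

OR_MH = Σ(aᵢdᵢ/nᵢ) / Σ(bᵢcᵢ/nᵢ), where nᵢ is the stratum total.
Stratum 1 (2010–2014): n = 3753; a·d/n = 2284·510/3753 = 310.3757; b·c/n = 543·416/3753 = 60.1886
Stratum 2 (2015–2019): n = 3240; a·d/n = 870·879/3240 = 236.0278; b·c/n = 1177·314/3240 = 114.0673
OR_MH = (310.3757 + 236.0278) / (60.1886 + 114.0673) = 546.4035 / 174.2559 = 3.13564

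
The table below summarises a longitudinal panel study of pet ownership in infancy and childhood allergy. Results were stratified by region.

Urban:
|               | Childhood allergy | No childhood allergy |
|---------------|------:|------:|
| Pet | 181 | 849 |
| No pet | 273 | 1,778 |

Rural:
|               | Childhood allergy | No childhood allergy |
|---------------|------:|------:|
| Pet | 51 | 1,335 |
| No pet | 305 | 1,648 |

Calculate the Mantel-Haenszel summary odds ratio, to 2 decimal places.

OR_MH = Σ(aᵢdᵢ/nᵢ) / Σ(bᵢcᵢ/nᵢ), where nᵢ is the stratum total.
Stratum 1 (Urban): n = 3081; a·d/n = 181·1778/3081 = 104.4525; b·c/n = 849·273/3081 = 75.2278
Stratum 2 (Rural): n = 3339; a·d/n = 51·1648/3339 = 25.1716; b·c/n = 1335·305/3339 = 121.9452
OR_MH = (104.4525 + 25.1716) / (75.2278 + 121.9452) = 129.6241 / 197.1730 = 0.65741

0.66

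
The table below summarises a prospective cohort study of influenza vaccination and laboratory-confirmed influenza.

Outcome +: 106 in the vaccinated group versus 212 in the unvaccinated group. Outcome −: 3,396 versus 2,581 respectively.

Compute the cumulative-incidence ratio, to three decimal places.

0.399

From the description: a = 106, b = 3396, c = 212, d = 2581.
Risk in exposed = 106/3502 = 0.03027; risk in unexposed = 212/2793 = 0.07590.
RR = 0.03027 / 0.07590 = 0.39877
The risk is 60% lower among the exposed than among the unexposed.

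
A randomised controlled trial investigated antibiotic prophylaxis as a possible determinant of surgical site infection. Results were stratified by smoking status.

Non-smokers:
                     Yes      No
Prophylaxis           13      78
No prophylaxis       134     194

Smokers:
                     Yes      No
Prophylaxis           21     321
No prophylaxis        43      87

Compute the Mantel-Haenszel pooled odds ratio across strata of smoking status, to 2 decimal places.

OR_MH = Σ(aᵢdᵢ/nᵢ) / Σ(bᵢcᵢ/nᵢ), where nᵢ is the stratum total.
Stratum 1 (Non-smokers): n = 419; a·d/n = 13·194/419 = 6.0191; b·c/n = 78·134/419 = 24.9451
Stratum 2 (Smokers): n = 472; a·d/n = 21·87/472 = 3.8708; b·c/n = 321·43/472 = 29.2436
OR_MH = (6.0191 + 3.8708) / (24.9451 + 29.2436) = 9.8899 / 54.1888 = 0.18251

0.18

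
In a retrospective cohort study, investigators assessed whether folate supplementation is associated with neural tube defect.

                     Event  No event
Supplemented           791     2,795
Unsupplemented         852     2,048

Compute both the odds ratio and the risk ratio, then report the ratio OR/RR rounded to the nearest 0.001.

Cells: a = 791, b = 2795, c = 852, d = 2048.
OR = (791·2048)/(2795·852) = 1619968/2381340 = 0.68028
Risk in exposed = 791/3586 = 0.22058; risk in unexposed = 852/2900 = 0.29379; RR = 0.75080
OR/RR = 0.68028 / 0.75080 = 0.90607
The outcome is not rare, so the OR lies further from 1 than the RR.

0.906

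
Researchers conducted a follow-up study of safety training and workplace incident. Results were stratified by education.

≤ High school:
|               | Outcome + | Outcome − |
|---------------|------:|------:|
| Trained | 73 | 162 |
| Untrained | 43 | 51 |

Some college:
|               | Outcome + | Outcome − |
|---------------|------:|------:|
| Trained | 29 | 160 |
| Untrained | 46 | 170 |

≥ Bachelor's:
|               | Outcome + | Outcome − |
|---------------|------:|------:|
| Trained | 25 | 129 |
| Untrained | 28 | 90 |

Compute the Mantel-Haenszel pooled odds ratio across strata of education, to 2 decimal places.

0.60

OR_MH = Σ(aᵢdᵢ/nᵢ) / Σ(bᵢcᵢ/nᵢ), where nᵢ is the stratum total.
Stratum 1 (≤ High school): n = 329; a·d/n = 73·51/329 = 11.3161; b·c/n = 162·43/329 = 21.1733
Stratum 2 (Some college): n = 405; a·d/n = 29·170/405 = 12.1728; b·c/n = 160·46/405 = 18.1728
Stratum 3 (≥ Bachelor's): n = 272; a·d/n = 25·90/272 = 8.2721; b·c/n = 129·28/272 = 13.2794
OR_MH = (11.3161 + 12.1728 + 8.2721) / (21.1733 + 18.1728 + 13.2794) = 31.7610 / 52.6255 = 0.60353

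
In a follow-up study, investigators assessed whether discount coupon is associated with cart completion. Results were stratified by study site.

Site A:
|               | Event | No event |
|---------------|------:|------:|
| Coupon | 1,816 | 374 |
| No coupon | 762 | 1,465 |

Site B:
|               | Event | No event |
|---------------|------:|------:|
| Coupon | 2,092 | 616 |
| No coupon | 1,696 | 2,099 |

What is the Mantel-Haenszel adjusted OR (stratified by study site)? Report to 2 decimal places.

5.67

OR_MH = Σ(aᵢdᵢ/nᵢ) / Σ(bᵢcᵢ/nᵢ), where nᵢ is the stratum total.
Stratum 1 (Site A): n = 4417; a·d/n = 1816·1465/4417 = 602.3183; b·c/n = 374·762/4417 = 64.5207
Stratum 2 (Site B): n = 6503; a·d/n = 2092·2099/6503 = 675.2434; b·c/n = 616·1696/6503 = 160.6545
OR_MH = (602.3183 + 675.2434) / (64.5207 + 160.6545) = 1277.5617 / 225.1752 = 5.67363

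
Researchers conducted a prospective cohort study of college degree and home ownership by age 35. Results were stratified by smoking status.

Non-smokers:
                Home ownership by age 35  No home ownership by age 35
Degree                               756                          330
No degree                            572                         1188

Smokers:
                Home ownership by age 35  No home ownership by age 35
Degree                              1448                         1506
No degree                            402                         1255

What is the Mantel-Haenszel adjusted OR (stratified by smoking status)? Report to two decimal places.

OR_MH = Σ(aᵢdᵢ/nᵢ) / Σ(bᵢcᵢ/nᵢ), where nᵢ is the stratum total.
Stratum 1 (Non-smokers): n = 2846; a·d/n = 756·1188/2846 = 315.5755; b·c/n = 330·572/2846 = 66.3247
Stratum 2 (Smokers): n = 4611; a·d/n = 1448·1255/4611 = 394.1097; b·c/n = 1506·402/4611 = 131.2973
OR_MH = (315.5755 + 394.1097) / (66.3247 + 131.2973) = 709.6853 / 197.6220 = 3.59112

3.59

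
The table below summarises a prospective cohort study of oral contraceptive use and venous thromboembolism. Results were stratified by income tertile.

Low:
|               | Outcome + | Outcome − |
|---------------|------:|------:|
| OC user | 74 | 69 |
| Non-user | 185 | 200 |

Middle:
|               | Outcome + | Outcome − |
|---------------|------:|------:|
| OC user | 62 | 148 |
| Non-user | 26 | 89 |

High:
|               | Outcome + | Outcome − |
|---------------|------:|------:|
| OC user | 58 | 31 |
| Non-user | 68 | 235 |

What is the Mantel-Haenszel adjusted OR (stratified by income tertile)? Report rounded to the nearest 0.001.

OR_MH = Σ(aᵢdᵢ/nᵢ) / Σ(bᵢcᵢ/nᵢ), where nᵢ is the stratum total.
Stratum 1 (Low): n = 528; a·d/n = 74·200/528 = 28.0303; b·c/n = 69·185/528 = 24.1761
Stratum 2 (Middle): n = 325; a·d/n = 62·89/325 = 16.9785; b·c/n = 148·26/325 = 11.8400
Stratum 3 (High): n = 392; a·d/n = 58·235/392 = 34.7704; b·c/n = 31·68/392 = 5.3776
OR_MH = (28.0303 + 16.9785 + 34.7704) / (24.1761 + 11.8400 + 5.3776) = 79.7792 / 41.3937 = 1.92733

1.927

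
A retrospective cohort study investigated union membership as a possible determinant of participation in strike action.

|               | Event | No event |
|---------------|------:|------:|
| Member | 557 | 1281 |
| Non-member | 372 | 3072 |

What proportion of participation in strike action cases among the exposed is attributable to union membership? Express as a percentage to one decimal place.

64.4

Cells: a = 557, b = 1281, c = 372, d = 3072.
Risk in exposed = 557/1838 = 0.30305; risk in unexposed = 372/3444 = 0.10801.
RR = 0.30305/0.10801 = 2.80563
AR% = (RR − 1)/RR × 100 = (2.80563 − 1)/2.80563 × 100 = 64.3573%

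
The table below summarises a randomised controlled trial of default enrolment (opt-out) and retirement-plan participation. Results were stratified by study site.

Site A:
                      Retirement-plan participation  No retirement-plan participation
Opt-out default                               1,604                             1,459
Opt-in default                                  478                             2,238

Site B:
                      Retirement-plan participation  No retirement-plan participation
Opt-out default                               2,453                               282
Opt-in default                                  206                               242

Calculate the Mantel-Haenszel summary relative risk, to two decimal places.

2.55

RR_MH = Σ(aᵢ·n₀ᵢ/nᵢ) / Σ(cᵢ·n₁ᵢ/nᵢ), with n₁ᵢ = aᵢ+bᵢ (exposed), n₀ᵢ = cᵢ+dᵢ (unexposed), nᵢ = n₁ᵢ+n₀ᵢ.
Stratum 1 (Site A): n₁ = 3063, n₀ = 2716, n = 5779; a·n₀/n = 1604·2716/5779 = 753.8439; c·n₁/n = 478·3063/5779 = 253.3508
Stratum 2 (Site B): n₁ = 2735, n₀ = 448, n = 3183; a·n₀/n = 2453·448/3183 = 345.2542; c·n₁/n = 206·2735/3183 = 177.0060
RR_MH = (753.8439 + 345.2542) / (253.3508 + 177.0060) = 1099.0981 / 430.3567 = 2.55392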